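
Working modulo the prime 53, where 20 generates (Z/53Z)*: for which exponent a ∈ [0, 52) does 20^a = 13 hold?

44

Baby-step giant-step with m = ceil(sqrt(52)) = 8.
Baby table (20^j mod 53 for j=0..7):
  0:1  1:20  2:29  3:50  4:46  5:19  6:9  7:21
Giant step factor: 20^(-8) ≡ 13 (mod 53).
Scan 13·13^i mod 53 for i = 0, 1, …:
  i=0: 13   i=1: 10   i=2: 24   i=3: 47
  i=4: 28   i=5: 46
Match at i=5, j=4: a = 5·8 + 4 = 44.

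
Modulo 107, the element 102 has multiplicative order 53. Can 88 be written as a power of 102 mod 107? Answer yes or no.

88 ∈ ⟨102⟩ iff 88^53 ≡ 1 (mod 107), since |⟨102⟩| = 53.
88^53 mod 107 = 106.
Since 106 ≠ 1, 88 does not lie in the subgroup.

no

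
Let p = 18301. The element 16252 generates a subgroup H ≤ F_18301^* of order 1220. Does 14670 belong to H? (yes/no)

no

14670 ∈ ⟨16252⟩ iff 14670^1220 ≡ 1 (mod 18301), since |⟨16252⟩| = 1220.
14670^1220 mod 18301 = 7925.
Since 7925 ≠ 1, 14670 does not lie in the subgroup.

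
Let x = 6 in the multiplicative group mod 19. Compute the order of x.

9

The order of 6 must divide p − 1 = 18 = 2 · 3^2.
Divisors: 1, 2, 3, 6, 9, 18.
Check each in increasing order: 6^1 ≡ 6;  6^2 ≡ 17;  6^3 ≡ 7;  6^6 ≡ 11;  6^9 ≡ 1.
Smallest exponent giving 1 is 9.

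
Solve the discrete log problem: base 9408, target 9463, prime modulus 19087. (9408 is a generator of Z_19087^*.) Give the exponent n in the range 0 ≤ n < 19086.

18633

Baby-step giant-step with m = ceil(sqrt(19086)) = 139.
Baby table (9408^j mod 19087 for j=0..138):
  0:1  1:9408  2:4045  3:14969  4:4466  5:5641  6:8668  7:8880
  8:18328  9:16953  10:2852  11:14381  12:7792  13:13056  14:6003  15:16878
  16:3471  17:16398  18:11250  19:2585  20:2842  21:15736  22:5516  23:16062
  24:18604  25:17729  26:12226  27:3946  28:18840  29:4838  30:12496  31:5535
  32:3944  33:24  34:15835  35:1645  36:15690  37:11749  38:1775  39:17162
  40:3163  41:871  42:6045  43:11187  44:1578  45:15225  46:7952  47:10463
  48:4245  49:6956  50:11812  51:2782  52:4779  53:10947  54:15011  55:17862
  56:3748  57:7495  58:5582  59:7119  60:18356  61:13159  62:1590  63:13599
  64:18318  65:18308  66:576  67:17387  68:1306  69:13907  70:14758  71:4426
  72:11061  73:18651  74:1817  75:11471  76:1270  77:18785  78:2747  79:19065
  80:2981  81:6445  82:14248  83:16270  84:9507  85:174  86:14597  87:16698
  88:8774  89:13604  90:8097  91:359  92:18160  93:1543  94:10424  95:19073
  96:1897  97:631  98:391  99:13824  100:16461  101:12257  102:9289  103:10626
  104:10789  105:17333  106:8623  107:5434  108:8086  109:11393  110:11839  111:8667
  112:18559  113:14283  114:1984  115:17473  116:8740  117:18211  118:4176  119:6762
  120:19012  121:619  122:2017  123:3458  124:8616  125:15926  126:17945  127:2045
  128:18751  129:7354  130:15144  131:9384  132:7297  133:13324  134:7863  135:12979
  136:6893  137:10805  138:15165
Giant step factor: 9408^(-139) ≡ 13453 (mod 19087).
Scan 9463·13453^i mod 19087 for i = 0, 1, …:
  i=0: 9463   i=1: 14536   i=2: 6493   i=3: 8217
  i=4: 10484   i=5: 7409   i=6: 963   i=7: 14253
  i=8: 16694   i=9: 6740     …   i=133: 18313
  i=134: 8880
Match at i=134, j=7: n = 134·139 + 7 = 18633.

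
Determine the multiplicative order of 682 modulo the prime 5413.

The order of 682 must divide p − 1 = 5412 = 2^2 · 3 · 11 · 41.
Divisors: 1, 2, 3, 4, 6, 11, 12, 22, 33, 41, 44, 66, 82, 123, 132, 164, 246, 451, 492, 902, 1353, 1804, 2706, 5412.
Check each in increasing order: 682^1 ≡ 682;  682^2 ≡ 5019;  682^3 ≡ 1942;  682^4 ≡ 3672;  682^6 ≡ 3916;  682^11 ≡ 3278;  682^12 ≡ 27;  682^22 ≡ 479;  682^33 ≡ 392;  682^41 ≡ 3187;  682^44 ≡ 2095;  682^66 ≡ 2100;  682^82 ≡ 2181;  682^123 ≡ 555;  682^132 ≡ 3818;  682^164 ≡ 4147;  682^246 ≡ 4897;  682^451 ≡ 464;  682^492 ≡ 1019;  682^902 ≡ 4189;  682^1353 ≡ 429;  682^1804 ≡ 4188;  682^2706 ≡ 5412;  682^5412 ≡ 1.
Smallest exponent giving 1 is 5412.

5412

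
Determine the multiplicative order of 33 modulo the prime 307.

The order of 33 must divide p − 1 = 306 = 2 · 3^2 · 17.
Divisors: 1, 2, 3, 6, 9, 17, 18, 34, 51, 102, 153, 306.
Check each in increasing order: 33^1 ≡ 33;  33^2 ≡ 168;  33^3 ≡ 18;  33^6 ≡ 17;  33^9 ≡ 306;  33^17 ≡ 214;  33^18 ≡ 1.
Smallest exponent giving 1 is 18.

18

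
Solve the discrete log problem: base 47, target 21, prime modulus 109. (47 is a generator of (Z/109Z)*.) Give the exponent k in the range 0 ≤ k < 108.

88

Baby-step giant-step with m = ceil(sqrt(108)) = 11.
Baby table (47^j mod 109 for j=0..10):
  0:1  1:47  2:29  3:55  4:78  5:69  6:82  7:39
  8:89  9:41  10:74
Giant step factor: 47^(-11) ≡ 98 (mod 109).
Scan 21·98^i mod 109 for i = 0, 1, …:
  i=0: 21   i=1: 96   i=2: 34   i=3: 62
  i=4: 81   i=5: 90   i=6: 100   i=7: 99
  i=8: 1
Match at i=8, j=0: k = 8·11 + 0 = 88.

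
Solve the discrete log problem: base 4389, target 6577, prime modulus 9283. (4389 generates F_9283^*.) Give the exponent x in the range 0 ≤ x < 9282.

Baby-step giant-step with m = ceil(sqrt(9282)) = 97.
Baby table (4389^j mod 9283 for j=0..96):
  0:1  1:4389  2:1096  3:1750  4:3709  5:5702  6:8393  7:1933
  8:8558  9:2044  10:3738  11:3021  12:3045  13:6268  14:4723  15:308
  16:5777  17:3380  18:586  19:563  20:1729  21:4370  22:1252  23:8775
  24:7591  25:212  26:2168  27:277  28:8963  29:6536  30:2034  31:6263
  32:1344  33:4111  34:6310  35:3401  36:9208  37:5013  38:1347  39:7995
  40:315  41:8651  42:1769  43:3553  44:7960  45:4511  46:7423  47:5500
  48:3700  49:3333  50:7812  51:4749  52:3026  53:6424  54:2465  55:4190
  56:287  57:6438  58:8213  59:968  60:6221  61:2666  62:4494  63:7074
  64:5434  65:1799  66:5261  67:3708  68:1313  69:7297  70:183  71:4849
  72:5625  73:4628  74:1088  75:3770  76:4224  77:985  78:6570  79:2732
  80:6395  81:5146  82:255  83:5235  84:990  85:666  86:8212  87:5862
  88:5125  89:916  90:785  91:1372  92:6324  93:9149  94:5986  95:1664
  96:6858
Giant step factor: 4389^(-97) ≡ 2616 (mod 9283).
Scan 6577·2616^i mod 9283 for i = 0, 1, …:
  i=0: 6577   i=1: 4033   i=2: 4840   i=3: 8711
  i=4: 7494   i=5: 7891   i=6: 6747   i=7: 3169
  i=8: 385   i=9: 4596     …   i=33: 7645
  i=34: 3738
Match at i=34, j=10: x = 34·97 + 10 = 3308.

3308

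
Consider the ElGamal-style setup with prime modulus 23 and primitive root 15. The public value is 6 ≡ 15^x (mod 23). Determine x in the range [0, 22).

Successive powers of 15 modulo 23:
  15^0=1  15^1=15  15^2=18  15^3=17  15^4=2  15^5=7
  15^6=13  15^7=11  15^8=4  15^9=14  15^10=3  15^11=22
  15^12=8  15^13=5  15^14=6
So 15^14 ≡ 6 (mod 23), giving x = 14.

14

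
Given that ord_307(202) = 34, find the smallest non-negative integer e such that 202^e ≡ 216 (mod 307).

32

Successive powers of 202 modulo 307:
  202^0=1  202^1=202  202^2=280  202^3=72  202^4=115  202^5=205
  202^6=272  202^7=298  202^8=24  202^9=243  202^10=273  202^11=193
  202^12=304  202^13=8  202^14=81  202^15=91  202^16=269  202^17=306
  202^18=105  202^19=27  202^20=235  202^21=192  202^22=102  202^23=35
  202^24=9  202^25=283  202^26=64  202^27=34  202^28=114  202^29=3
  202^30=299  202^31=226  202^32=216
So 202^32 ≡ 216 (mod 307), giving e = 32.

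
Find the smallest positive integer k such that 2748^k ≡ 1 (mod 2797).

1398

The order of 2748 must divide p − 1 = 2796 = 2^2 · 3 · 233.
Divisors: 1, 2, 3, 4, 6, 12, 233, 466, 699, 932, 1398, 2796.
Check each in increasing order: 2748^1 ≡ 2748;  2748^2 ≡ 2401;  2748^3 ≡ 2622;  2748^4 ≡ 184;  2748^6 ≡ 2655;  2748^12 ≡ 585;  2748^233 ≡ 1697;  2748^466 ≡ 1696;  2748^699 ≡ 2796;  2748^932 ≡ 1100;  2748^1398 ≡ 1.
Smallest exponent giving 1 is 1398.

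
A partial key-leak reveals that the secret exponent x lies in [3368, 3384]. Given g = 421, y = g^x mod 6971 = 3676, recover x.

Compute 421^3368 mod 6971 = 1204, then multiply by 421 repeatedly:
  421^3368=1204  421^3369=4972  421^3370=1912  421^3371=3287  421^3372=3569
  421^3373=3784  421^3374=3676
Found 3676 at exponent 3374.

3374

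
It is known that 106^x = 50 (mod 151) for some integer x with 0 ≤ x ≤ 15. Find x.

Compute 106^0 mod 151 = 1, then multiply by 106 repeatedly:
  106^0=1  106^1=106  106^2=62  106^3=79  106^4=69
  106^5=66  106^6=50
Found 50 at exponent 6.

6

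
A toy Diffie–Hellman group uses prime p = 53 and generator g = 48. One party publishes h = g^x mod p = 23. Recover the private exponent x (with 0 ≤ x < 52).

39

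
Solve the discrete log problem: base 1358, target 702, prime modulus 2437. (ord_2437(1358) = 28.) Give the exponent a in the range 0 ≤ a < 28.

18

Successive powers of 1358 modulo 2437:
  1358^0=1  1358^1=1358  1358^2=1792  1358^3=1410  1358^4=1735  1358^5=1988
  1358^6=1945  1358^7=2039  1358^8=530  1358^9=825  1358^10=1767  1358^11=1578
  1358^12=801  1358^13=856  1358^14=2436  1358^15=1079  1358^16=645  1358^17=1027
  1358^18=702
So 1358^18 ≡ 702 (mod 2437), giving a = 18.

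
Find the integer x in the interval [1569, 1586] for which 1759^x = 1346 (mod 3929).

Compute 1759^1569 mod 3929 = 1729, then multiply by 1759 repeatedly:
  1759^1569=1729  1759^1570=265  1759^1571=2513  1759^1572=242  1759^1573=1346
Found 1346 at exponent 1573.

1573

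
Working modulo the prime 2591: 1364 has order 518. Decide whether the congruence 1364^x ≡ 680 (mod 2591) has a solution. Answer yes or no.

no

680 ∈ ⟨1364⟩ iff 680^518 ≡ 1 (mod 2591), since |⟨1364⟩| = 518.
680^518 mod 2591 = 2311.
Since 2311 ≠ 1, 680 does not lie in the subgroup.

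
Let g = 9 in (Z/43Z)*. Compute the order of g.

The order of 9 must divide p − 1 = 42 = 2 · 3 · 7.
Divisors: 1, 2, 3, 6, 7, 14, 21, 42.
Check each in increasing order: 9^1 ≡ 9;  9^2 ≡ 38;  9^3 ≡ 41;  9^6 ≡ 4;  9^7 ≡ 36;  9^14 ≡ 6;  9^21 ≡ 1.
Smallest exponent giving 1 is 21.

21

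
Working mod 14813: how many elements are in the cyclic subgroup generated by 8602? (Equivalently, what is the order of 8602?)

14812

The order of 8602 must divide p − 1 = 14812 = 2^2 · 7 · 23^2.
Divisors: 1, 2, 4, 7, 14, 23, 28, 46, 92, 161, 322, 529, 644, 1058, 2116, 3703, 7406, 14812.
Check each in increasing order: 8602^1 ≡ 8602;  8602^2 ≡ 3469;  8602^4 ≡ 5805;  8602^7 ≡ 14155;  8602^14 ≡ 3387;  8602^23 ≡ 13173;  8602^28 ≡ 6507;  8602^46 ≡ 8447;  8602^92 ≡ 12401;  8602^161 ≡ 4112;  8602^322 ≡ 6911;  8602^529 ≡ 7159;  8602^644 ≡ 4809;  8602^1058 ≡ 13114;  8602^2116 ≡ 12879;  8602^3703 ≡ 11491;  8602^7406 ≡ 14812;  8602^14812 ≡ 1.
Smallest exponent giving 1 is 14812.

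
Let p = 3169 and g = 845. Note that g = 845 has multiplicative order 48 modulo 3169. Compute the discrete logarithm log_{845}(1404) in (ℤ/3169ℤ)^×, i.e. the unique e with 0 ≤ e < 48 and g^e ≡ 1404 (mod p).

Baby-step giant-step with m = ceil(sqrt(48)) = 7.
Baby table (845^j mod 3169 for j=0..6):
  0:1  1:845  2:1000  3:2046  4:1765  5:1995  6:3036
Giant step factor: 845^(-7) ≡ 429 (mod 3169).
Scan 1404·429^i mod 3169 for i = 0, 1, …:
  i=0: 1404   i=1: 206   i=2: 2811   i=3: 1699
  i=4: 1
Match at i=4, j=0: e = 4·7 + 0 = 28.

28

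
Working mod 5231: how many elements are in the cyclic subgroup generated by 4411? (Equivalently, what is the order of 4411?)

2615

The order of 4411 must divide p − 1 = 5230 = 2 · 5 · 523.
Divisors: 1, 2, 5, 10, 523, 1046, 2615, 5230.
Check each in increasing order: 4411^1 ≡ 4411;  4411^2 ≡ 2832;  4411^5 ≡ 2143;  4411^10 ≡ 4862;  4411^523 ≡ 91;  4411^1046 ≡ 3050;  4411^2615 ≡ 1.
Smallest exponent giving 1 is 2615.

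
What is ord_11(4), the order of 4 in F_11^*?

5

The order of 4 must divide p − 1 = 10 = 2 · 5.
Divisors: 1, 2, 5, 10.
Check each in increasing order: 4^1 ≡ 4;  4^2 ≡ 5;  4^5 ≡ 1.
Smallest exponent giving 1 is 5.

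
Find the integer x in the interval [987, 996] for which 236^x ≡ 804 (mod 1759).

996

Compute 236^987 mod 1759 = 1286, then multiply by 236 repeatedly:
  236^987=1286  236^988=948  236^989=335  236^990=1664  236^991=447
  236^992=1711  236^993=985  236^994=272  236^995=868  236^996=804
Found 804 at exponent 996.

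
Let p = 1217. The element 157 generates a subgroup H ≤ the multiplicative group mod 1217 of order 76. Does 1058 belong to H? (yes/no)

1058 ∈ ⟨157⟩ iff 1058^76 ≡ 1 (mod 1217), since |⟨157⟩| = 76.
1058^76 mod 1217 = 239.
Since 239 ≠ 1, 1058 does not lie in the subgroup.

no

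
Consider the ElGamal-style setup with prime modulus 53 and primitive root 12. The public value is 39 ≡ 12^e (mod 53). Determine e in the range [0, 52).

Baby-step giant-step with m = ceil(sqrt(52)) = 8.
Baby table (12^j mod 53 for j=0..7):
  0:1  1:12  2:38  3:32  4:13  5:50  6:17  7:45
Giant step factor: 12^(-8) ≡ 16 (mod 53).
Scan 39·16^i mod 53 for i = 0, 1, …:
  i=0: 39   i=1: 41   i=2: 20   i=3: 2
  i=4: 32
Match at i=4, j=3: e = 4·8 + 3 = 35.

35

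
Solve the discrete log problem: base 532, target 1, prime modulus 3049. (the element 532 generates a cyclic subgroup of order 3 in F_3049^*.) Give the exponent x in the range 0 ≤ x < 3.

0

Successive powers of 532 modulo 3049:
  532^0=1
So 532^0 ≡ 1 (mod 3049), giving x = 0.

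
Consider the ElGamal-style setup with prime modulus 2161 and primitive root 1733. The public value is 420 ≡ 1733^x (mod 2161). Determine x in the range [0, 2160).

577

Baby-step giant-step with m = ceil(sqrt(2160)) = 47.
Baby table (1733^j mod 2161 for j=0..46):
  0:1  1:1733  2:1660  3:489  4:325  5:1365  6:1411  7:1172
  8:1897  9:620  10:443  11:564  12:640  13:527  14:1349  15:1776
  16:544  17:556  18:1903  19:213  20:1759  21:1337  22:429  23:73
  24:1171  25:164  26:1121  27:2115  28:239  29:1436  30:1277  31:177
  32:2040  33:2085  34:113  35:1339  36:1734  37:1232  38:2149  39:814
  40:1690  41:615  42:422  43:908  44:356  45:1063  46:1007
Giant step factor: 1733^(-47) ≡ 70 (mod 2161).
Scan 420·70^i mod 2161 for i = 0, 1, …:
  i=0: 420   i=1: 1307   i=2: 728   i=3: 1257
  i=4: 1550   i=5: 450   i=6: 1246   i=7: 780
  i=8: 575   i=9: 1352   i=10: 1717   i=11: 1335
  i=12: 527
Match at i=12, j=13: x = 12·47 + 13 = 577.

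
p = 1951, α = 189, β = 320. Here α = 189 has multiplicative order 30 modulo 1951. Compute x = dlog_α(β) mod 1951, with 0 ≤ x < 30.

14

Successive powers of 189 modulo 1951:
  189^0=1  189^1=189  189^2=603  189^3=809  189^4=723  189^5=77
  189^6=896  189^7=1558  189^8=1812  189^9=1043  189^10=76  189^11=707
  189^12=955  189^13=1003  189^14=320
So 189^14 ≡ 320 (mod 1951), giving x = 14.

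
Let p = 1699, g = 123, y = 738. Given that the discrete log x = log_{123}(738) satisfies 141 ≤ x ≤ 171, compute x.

Compute 123^141 mod 1699 = 339, then multiply by 123 repeatedly:
  123^141=339  123^142=921  123^143=1149  123^144=310  123^145=752
  123^146=750  123^147=504  123^148=828  123^149=1603  123^150=85
  123^151=261  123^152=1521  123^153=193  123^154=1652  123^155=1015
  123^156=818  123^157=373  123^158=6  123^159=738
Found 738 at exponent 159.

159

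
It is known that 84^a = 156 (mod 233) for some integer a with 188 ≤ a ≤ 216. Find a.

193

Compute 84^188 mod 233 = 195, then multiply by 84 repeatedly:
  84^188=195  84^189=70  84^190=55  84^191=193  84^192=135
  84^193=156
Found 156 at exponent 193.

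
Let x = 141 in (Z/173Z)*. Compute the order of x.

172

The order of 141 must divide p − 1 = 172 = 2^2 · 43.
Divisors: 1, 2, 4, 43, 86, 172.
Check each in increasing order: 141^1 ≡ 141;  141^2 ≡ 159;  141^4 ≡ 23;  141^43 ≡ 93;  141^86 ≡ 172;  141^172 ≡ 1.
Smallest exponent giving 1 is 172.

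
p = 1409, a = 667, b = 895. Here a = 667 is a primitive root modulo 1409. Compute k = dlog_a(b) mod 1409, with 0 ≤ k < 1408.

214

Baby-step giant-step with m = ceil(sqrt(1408)) = 38.
Baby table (667^j mod 1409 for j=0..37):
  0:1  1:667  2:1054  3:1336  4:624  5:553  6:1102  7:945
  8:492  9:1276  10:56  11:718  12:1255  13:139  14:1128  15:1379
  16:1125  17:787  18:781  19:1006  20:318  21:756  22:1239  23:739
  24:1172  25:1138  26:1004  27:393  28:57  29:1385  30:900  31:66
  32:343  33:523  34:818  35:323  36:1273  37:873
Giant step factor: 667^(-38) ≡ 162 (mod 1409).
Scan 895·162^i mod 1409 for i = 0, 1, …:
  i=0: 895   i=1: 1272   i=2: 350   i=3: 340
  i=4: 129   i=5: 1172
Match at i=5, j=24: k = 5·38 + 24 = 214.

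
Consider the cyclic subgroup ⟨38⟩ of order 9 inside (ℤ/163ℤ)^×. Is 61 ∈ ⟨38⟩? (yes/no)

61 ∈ ⟨38⟩ iff 61^9 ≡ 1 (mod 163), since |⟨38⟩| = 9.
61^9 mod 163 = 104.
Since 104 ≠ 1, 61 does not lie in the subgroup.

no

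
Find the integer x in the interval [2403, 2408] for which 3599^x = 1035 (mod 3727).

2404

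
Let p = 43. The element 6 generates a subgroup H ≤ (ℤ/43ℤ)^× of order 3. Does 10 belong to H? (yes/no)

no

⟨6⟩ has order 3; its elements mod 43 are {1, 6, 36}.
10 is not in this set.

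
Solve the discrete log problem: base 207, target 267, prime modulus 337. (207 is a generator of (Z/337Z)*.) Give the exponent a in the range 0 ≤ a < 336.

Baby-step giant-step with m = ceil(sqrt(336)) = 19.
Baby table (207^j mod 337 for j=0..18):
  0:1  1:207  2:50  3:240  4:141  5:205  6:310  7:140
  8:335  9:260  10:237  11:194  12:55  13:264  14:54  15:57
  16:4  17:154  18:200
Giant step factor: 207^(-19) ≡ 185 (mod 337).
Scan 267·185^i mod 337 for i = 0, 1, …:
  i=0: 267   i=1: 193   i=2: 320   i=3: 225
  i=4: 174   i=5: 175   i=6: 23   i=7: 211
  i=8: 280   i=9: 239     …   i=16: 228
  i=17: 55
Match at i=17, j=12: a = 17·19 + 12 = 335.

335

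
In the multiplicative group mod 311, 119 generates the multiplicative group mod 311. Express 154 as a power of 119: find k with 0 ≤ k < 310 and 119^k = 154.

Baby-step giant-step with m = ceil(sqrt(310)) = 18.
Baby table (119^j mod 311 for j=0..17):
  0:1  1:119  2:166  3:161  4:188  5:291  6:108  7:101
  8:201  9:283  10:89  11:17  12:157  13:23  14:249  15:86
  16:282  17:281
Giant step factor: 119^(-18) ≡ 48 (mod 311).
Scan 154·48^i mod 311 for i = 0, 1, …:
  i=0: 154   i=1: 239   i=2: 276   i=3: 186
  i=4: 220   i=5: 297   i=6: 261   i=7: 88
  i=8: 181   i=9: 291
Match at i=9, j=5: k = 9·18 + 5 = 167.

167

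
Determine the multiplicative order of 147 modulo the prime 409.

34

The order of 147 must divide p − 1 = 408 = 2^3 · 3 · 17.
Divisors: 1, 2, 3, 4, 6, 8, 12, 17, 24, 34, 51, 68, 102, 136, 204, 408.
Check each in increasing order: 147^1 ≡ 147;  147^2 ≡ 341;  147^3 ≡ 229;  147^4 ≡ 125;  147^6 ≡ 89;  147^8 ≡ 83;  147^12 ≡ 150;  147^17 ≡ 408;  147^24 ≡ 5;  147^34 ≡ 1.
Smallest exponent giving 1 is 34.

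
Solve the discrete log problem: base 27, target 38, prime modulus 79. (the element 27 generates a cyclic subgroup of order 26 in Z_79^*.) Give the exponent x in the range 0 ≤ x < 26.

Successive powers of 27 modulo 79:
  27^0=1  27^1=27  27^2=18  27^3=12  27^4=8  27^5=58
  27^6=65  27^7=17  27^8=64  27^9=69  27^10=46  27^11=57
  27^12=38
So 27^12 ≡ 38 (mod 79), giving x = 12.

12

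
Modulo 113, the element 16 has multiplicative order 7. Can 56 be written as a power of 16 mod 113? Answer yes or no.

no

⟨16⟩ has order 7; its elements mod 113 are {1, 16, 28, 30, 49, 106, 109}.
56 is not in this set.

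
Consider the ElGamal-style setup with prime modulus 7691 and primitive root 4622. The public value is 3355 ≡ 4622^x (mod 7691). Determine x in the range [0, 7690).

6904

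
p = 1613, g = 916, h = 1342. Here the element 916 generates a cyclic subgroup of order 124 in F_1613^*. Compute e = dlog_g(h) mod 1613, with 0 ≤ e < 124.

42

Baby-step giant-step with m = ceil(sqrt(124)) = 12.
Baby table (916^j mod 1613 for j=0..11):
  0:1  1:916  2:296  3:152  4:514  5:1441  6:522  7:704
  8:1277  9:307  10:550  11:544
Giant step factor: 916^(-12) ≡ 885 (mod 1613).
Scan 1342·885^i mod 1613 for i = 0, 1, …:
  i=0: 1342   i=1: 502   i=2: 695   i=3: 522
Match at i=3, j=6: e = 3·12 + 6 = 42.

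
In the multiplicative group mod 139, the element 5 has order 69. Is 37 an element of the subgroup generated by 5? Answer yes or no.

37 ∈ ⟨5⟩ iff 37^69 ≡ 1 (mod 139), since |⟨5⟩| = 69.
37^69 mod 139 = 1.
Since 1 = 1, 37 lies in the subgroup.

yes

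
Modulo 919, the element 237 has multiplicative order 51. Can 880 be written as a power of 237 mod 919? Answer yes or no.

880 ∈ ⟨237⟩ iff 880^51 ≡ 1 (mod 919), since |⟨237⟩| = 51.
880^51 mod 919 = 1.
Since 1 = 1, 880 lies in the subgroup.

yes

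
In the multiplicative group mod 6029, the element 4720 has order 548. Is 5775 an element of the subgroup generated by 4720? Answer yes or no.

no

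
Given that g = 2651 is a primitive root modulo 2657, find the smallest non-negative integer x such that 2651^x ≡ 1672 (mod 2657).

Baby-step giant-step with m = ceil(sqrt(2656)) = 52.
Baby table (2651^j mod 2657 for j=0..51):
  0:1  1:2651  2:36  3:2441  4:1296  5:195  6:1487  7:1706
  8:392  9:305  10:827  11:352  12:545  13:2044  14:1021  15:1845
  16:2215  17:2652  18:30  19:2477  20:1080  21:1491  22:1682  23:536
  24:2098  25:697  26:1132  27:1179  28:897  29:2589  30:408  31:209
  32:1403  33:2210  34:25  35:2507  36:900  37:2571  38:516  39:2218
  40:2634  41:138  42:1829  43:2311  44:2076  45:829  46:340  47:617
  48:1612  49:956  50:2235  51:2532
Giant step factor: 2651^(-52) ≡ 1619 (mod 2657).
Scan 1672·1619^i mod 2657 for i = 0, 1, …:
  i=0: 1672   i=1: 2142   i=2: 513   i=3: 1563
  i=4: 1033   i=5: 1174   i=6: 951   i=7: 1266
  i=8: 1107   i=9: 1415     …   i=30: 1751
  i=31: 2507
Match at i=31, j=35: x = 31·52 + 35 = 1647.

1647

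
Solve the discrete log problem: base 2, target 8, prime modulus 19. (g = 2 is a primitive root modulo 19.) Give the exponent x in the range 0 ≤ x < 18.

Successive powers of 2 modulo 19:
  2^0=1  2^1=2  2^2=4  2^3=8
So 2^3 ≡ 8 (mod 19), giving x = 3.

3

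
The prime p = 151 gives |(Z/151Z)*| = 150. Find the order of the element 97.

75

The order of 97 must divide p − 1 = 150 = 2 · 3 · 5^2.
Divisors: 1, 2, 3, 5, 6, 10, 15, 25, 30, 50, 75, 150.
Check each in increasing order: 97^1 ≡ 97;  97^2 ≡ 47;  97^3 ≡ 29;  97^5 ≡ 4;  97^6 ≡ 86;  97^10 ≡ 16;  97^15 ≡ 64;  97^25 ≡ 118;  97^30 ≡ 19;  97^50 ≡ 32;  97^75 ≡ 1.
Smallest exponent giving 1 is 75.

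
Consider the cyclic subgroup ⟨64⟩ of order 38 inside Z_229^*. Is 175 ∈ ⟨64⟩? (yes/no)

175 ∈ ⟨64⟩ iff 175^38 ≡ 1 (mod 229), since |⟨64⟩| = 38.
175^38 mod 229 = 228.
Since 228 ≠ 1, 175 does not lie in the subgroup.

no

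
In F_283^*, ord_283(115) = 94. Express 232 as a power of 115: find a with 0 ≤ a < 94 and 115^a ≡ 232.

Baby-step giant-step with m = ceil(sqrt(94)) = 10.
Baby table (115^j mod 283 for j=0..9):
  0:1  1:115  2:207  3:33  4:116  5:39  6:240  7:149
  8:155  9:279
Giant step factor: 115^(-10) ≡ 275 (mod 283).
Scan 232·275^i mod 283 for i = 0, 1, …:
  i=0: 232   i=1: 125   i=2: 132   i=3: 76
  i=4: 241   i=5: 53   i=6: 142   i=7: 279
Match at i=7, j=9: a = 7·10 + 9 = 79.

79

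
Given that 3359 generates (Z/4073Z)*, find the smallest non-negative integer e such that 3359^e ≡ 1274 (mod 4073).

Baby-step giant-step with m = ceil(sqrt(4072)) = 64.
Baby table (3359^j mod 4073 for j=0..63):
  0:1  1:3359  2:671  3:1520  4:2211  5:1670  6:1009  7:495
  8:921  9:2232  10:2968  11:2881  12:3904  13:2549  14:645  15:3792
  16:1057  17:2880  18:545  19:1878  20:3198  21:1581  22:3460  23:1871
  24:50  25:957  26:966  27:2686  28:579  29:2040  30:1574  31:312
  32:1247  33:1629  34:1772  35:1495  36:3769  37:1187  38:3739  39:2242
  40:3974  41:1445  42:2812  43:221  44:1053  45:1663  46:1934  47:3944
  48:2500  49:3047  50:3497  51:3964  52:439  53:175  54:1313  55:3381
  56:1255  57:4063  58:3067  59:1436  60:1092  61:2328  62:3665  63:2129
Giant step factor: 3359^(-64) ≡ 483 (mod 4073).
Scan 1274·483^i mod 4073 for i = 0, 1, …:
  i=0: 1274   i=1: 319   i=2: 3376   i=3: 1408
  i=4: 3946   i=5: 3827   i=6: 3372   i=7: 3549
  i=8: 3507   i=9: 3586     …   i=20: 2810
  i=21: 921
Match at i=21, j=8: e = 21·64 + 8 = 1352.

1352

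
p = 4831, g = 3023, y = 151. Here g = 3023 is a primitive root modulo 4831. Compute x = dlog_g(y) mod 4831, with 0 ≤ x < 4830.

Baby-step giant-step with m = ceil(sqrt(4830)) = 70.
Baby table (3023^j mod 4831 for j=0..69):
  0:1  1:3023  2:3108  3:4020  4:2495  5:1194  6:705  7:744
  8:2697  9:3134  10:491  11:1176  12:4263  13:2772  14:2802  15:1703
  16:3154  17:2979  18:533  19:2536  20:4362  21:2527  22:1310  23:3541
  24:3778  25:410  26:2694  27:3727  28:829  29:3609  30:1609  31:4021
  32:687  33:4302  34:4725  35:3239  36:3891  37:3839  38:1235  39:3873
  40:2566  41:3263  42:3978  43:1135  44:1095  45:950  46:2236  47:859
  48:2510  49:3060  50:3846  51:3072  52:1474  53:1720  54:1404  55:2674
  56:1239  57:1472  58:505  59:19  60:4296  61:1080  62:3915  63:3926
  64:3362  65:3733  66:4474  67:2933  68:1574  69:4498
Giant step factor: 3023^(-70) ≡ 1934 (mod 4831).
Scan 151·1934^i mod 4831 for i = 0, 1, …:
  i=0: 151   i=1: 2174   i=2: 1546   i=3: 4406
  i=4: 4151   i=5: 3743   i=6: 2124   i=7: 1466
  i=8: 4278   i=9: 2980     …   i=30: 4534
  i=31: 491
Match at i=31, j=10: x = 31·70 + 10 = 2180.

2180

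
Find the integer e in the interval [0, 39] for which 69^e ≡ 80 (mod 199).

Compute 69^0 mod 199 = 1, then multiply by 69 repeatedly:
  69^0=1  69^1=69  69^2=184  69^3=159  69^4=26
  69^5=3  69^6=8  69^7=154  69^8=79  69^9=78
  69^10=9  69^11=24  69^12=64  69^13=38  69^14=35
  69^15=27  69^16=72  69^17=192  69^18=114  69^19=105
  69^20=81  69^21=17  69^22=178  69^23=143  69^24=116
  69^25=44  69^26=51  69^27=136  69^28=31  69^29=149
  69^30=132  69^31=153  69^32=10  69^33=93  69^34=49
  69^35=197  69^36=61  69^37=30  69^38=80
Found 80 at exponent 38.

38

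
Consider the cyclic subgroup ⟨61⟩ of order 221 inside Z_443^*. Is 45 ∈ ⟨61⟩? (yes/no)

no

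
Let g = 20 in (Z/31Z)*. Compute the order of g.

The order of 20 must divide p − 1 = 30 = 2 · 3 · 5.
Divisors: 1, 2, 3, 5, 6, 10, 15, 30.
Check each in increasing order: 20^1 ≡ 20;  20^2 ≡ 28;  20^3 ≡ 2;  20^5 ≡ 25;  20^6 ≡ 4;  20^10 ≡ 5;  20^15 ≡ 1.
Smallest exponent giving 1 is 15.

15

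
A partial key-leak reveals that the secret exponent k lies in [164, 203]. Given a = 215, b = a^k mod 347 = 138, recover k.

202

Compute 215^164 mod 347 = 328, then multiply by 215 repeatedly:
  215^164=328  215^165=79  215^166=329  215^167=294  215^168=56
  215^169=242  215^170=327  215^171=211  215^172=255  215^173=346
  215^174=132  215^175=273  215^176=52  215^177=76  215^178=31
  215^179=72  215^180=212  215^181=123  215^182=73  215^183=80
  215^184=197  215^185=21  215^186=4  215^187=166  215^188=296
  215^189=139  215^190=43  215^191=223  215^192=59  215^193=193
  215^194=202  215^195=55  215^196=27  215^197=253  215^198=263
  215^199=331  215^200=30  215^201=204  215^202=138
Found 138 at exponent 202.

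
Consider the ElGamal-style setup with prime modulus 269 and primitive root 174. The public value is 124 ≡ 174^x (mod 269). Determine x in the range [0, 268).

Baby-step giant-step with m = ceil(sqrt(268)) = 17.
Baby table (174^j mod 269 for j=0..16):
  0:1  1:174  2:148  3:197  4:115  5:104  6:73  7:59
  8:44  9:124  10:56  11:60  12:218  13:3  14:253  15:175
  16:53
Giant step factor: 174^(-17) ≡ 223 (mod 269).
Scan 124·223^i mod 269 for i = 0, 1, …:
  i=0: 124
Match at i=0, j=9: x = 0·17 + 9 = 9.

9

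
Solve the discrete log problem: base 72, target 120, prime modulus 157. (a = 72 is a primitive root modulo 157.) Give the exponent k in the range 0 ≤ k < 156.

Baby-step giant-step with m = ceil(sqrt(156)) = 13.
Baby table (72^j mod 157 for j=0..12):
  0:1  1:72  2:3  3:59  4:9  5:20  6:27  7:60
  8:81  9:23  10:86  11:69  12:101
Giant step factor: 72^(-13) ≡ 22 (mod 157).
Scan 120·22^i mod 157 for i = 0, 1, …:
  i=0: 120   i=1: 128   i=2: 147   i=3: 94
  i=4: 27
Match at i=4, j=6: k = 4·13 + 6 = 58.

58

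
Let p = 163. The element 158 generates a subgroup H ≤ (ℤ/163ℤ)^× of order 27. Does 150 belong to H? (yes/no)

yes

150 ∈ ⟨158⟩ iff 150^27 ≡ 1 (mod 163), since |⟨158⟩| = 27.
150^27 mod 163 = 1.
Since 1 = 1, 150 lies in the subgroup.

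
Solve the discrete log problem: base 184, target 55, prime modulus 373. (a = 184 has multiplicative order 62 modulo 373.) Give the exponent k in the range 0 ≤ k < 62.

39

Baby-step giant-step with m = ceil(sqrt(62)) = 8.
Baby table (184^j mod 373 for j=0..7):
  0:1  1:184  2:286  3:31  4:109  5:287  6:215  7:22
Giant step factor: 184^(-8) ≡ 217 (mod 373).
Scan 55·217^i mod 373 for i = 0, 1, …:
  i=0: 55   i=1: 372   i=2: 156   i=3: 282
  i=4: 22
Match at i=4, j=7: k = 4·8 + 7 = 39.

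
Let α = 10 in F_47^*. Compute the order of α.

The order of 10 must divide p − 1 = 46 = 2 · 23.
Divisors: 1, 2, 23, 46.
Check each in increasing order: 10^1 ≡ 10;  10^2 ≡ 6;  10^23 ≡ 46;  10^46 ≡ 1.
Smallest exponent giving 1 is 46.

46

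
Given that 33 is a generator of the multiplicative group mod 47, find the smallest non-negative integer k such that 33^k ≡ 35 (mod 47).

37

Baby-step giant-step with m = ceil(sqrt(46)) = 7.
Baby table (33^j mod 47 for j=0..6):
  0:1  1:33  2:8  3:29  4:17  5:44  6:42
Giant step factor: 33^(-7) ≡ 45 (mod 47).
Scan 35·45^i mod 47 for i = 0, 1, …:
  i=0: 35   i=1: 24   i=2: 46   i=3: 2
  i=4: 43   i=5: 8
Match at i=5, j=2: k = 5·7 + 2 = 37.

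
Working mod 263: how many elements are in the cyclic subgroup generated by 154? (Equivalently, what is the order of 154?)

262

The order of 154 must divide p − 1 = 262 = 2 · 131.
Divisors: 1, 2, 131, 262.
Check each in increasing order: 154^1 ≡ 154;  154^2 ≡ 46;  154^131 ≡ 262;  154^262 ≡ 1.
Smallest exponent giving 1 is 262.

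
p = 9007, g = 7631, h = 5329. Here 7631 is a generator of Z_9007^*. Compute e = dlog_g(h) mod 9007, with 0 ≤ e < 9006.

Baby-step giant-step with m = ceil(sqrt(9006)) = 95.
Baby table (7631^j mod 9007 for j=0..94):
  0:1  1:7631  2:1906  3:7388  4:3015  5:3587  6:124  7:509
  8:2162  9:6405  10:4573  11:3445  12:6369  13:67  14:6885  15:1604
  16:8618  17:3851  18:6147  19:8308  20:7082  21:742  22:5806  23:153
  24:5640  25:3394  26:4489  27:1938  28:8391  29:958  30:5821  31:6534
  32:7209  33:6130  34:4679  35:1701  36:1244  37:8593  38:2223  39:3532
  40:3748  41:3763  42:1137  43:2706  44:5442  45:5632  46:5395  47:7255
  48:5883  49:2285  50:8290  51:4829  52:2462  53:7927  54:8932  55:4123
  56:1162  57:4334  58:8057  59:1185  60:8714  61:6860  62:8983  63:6003
  64:8298  65:2828  66:8703  67:3982  68:6031  69:5798  70:2154  71:8406
  72:7339  73:7390  74:263  75:7399  76:5893  77:6539  78:329  79:6653
  80:5591  81:7769  82:1165  83:206  84:4768  85:5335  86:8752  87:8614
  88:348  89:7530  90:5777  91:4029  92:4408  93:5310  94:7124
Giant step factor: 7631^(-95) ≡ 8477 (mod 9007).
Scan 5329·8477^i mod 9007 for i = 0, 1, …:
  i=0: 5329   i=1: 3828   i=2: 6742   i=3: 2519
  i=4: 6973   i=5: 6187   i=6: 8445   i=7: 629
  i=8: 8896   i=9: 4788     …   i=93: 2454
  i=94: 5395
Match at i=94, j=46: e = 94·95 + 46 = 8976.

8976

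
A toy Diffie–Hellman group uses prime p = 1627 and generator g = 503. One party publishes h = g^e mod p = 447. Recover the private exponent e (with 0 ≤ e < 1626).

Baby-step giant-step with m = ceil(sqrt(1626)) = 41.
Baby table (503^j mod 1627 for j=0..40):
  0:1  1:503  2:824  3:1214  4:517  5:1358  6:1361  7:1243
  8:461  9:849  10:773  11:1593  12:795  13:1270  14:1026  15:319
  16:1011  17:909  18:40  19:596  20:420  21:1377  22:1156  23:629
  24:749  25:910  26:543  27:1420  28:7  29:267  30:887  31:363
  32:365  33:1371  34:1392  35:566  36:1600  37:1062  38:530  39:1389
  40:684
Giant step factor: 503^(-41) ≡ 737 (mod 1627).
Scan 447·737^i mod 1627 for i = 0, 1, …:
  i=0: 447   i=1: 785   i=2: 960   i=3: 1402
  i=4: 129   i=5: 707   i=6: 419   i=7: 1300
  i=8: 1424   i=9: 73     …   i=30: 907
  i=31: 1389
Match at i=31, j=39: e = 31·41 + 39 = 1310.

1310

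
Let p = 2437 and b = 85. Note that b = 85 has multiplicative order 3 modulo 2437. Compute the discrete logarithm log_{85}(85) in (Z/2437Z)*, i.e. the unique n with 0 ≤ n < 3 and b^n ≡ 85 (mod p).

Successive powers of 85 modulo 2437:
  85^0=1  85^1=85
So 85^1 ≡ 85 (mod 2437), giving n = 1.

1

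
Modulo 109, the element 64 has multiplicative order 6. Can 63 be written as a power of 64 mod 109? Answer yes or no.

⟨64⟩ has order 6; its elements mod 109 are {1, 45, 46, 63, 64, 108}.
63 is in this set.

yes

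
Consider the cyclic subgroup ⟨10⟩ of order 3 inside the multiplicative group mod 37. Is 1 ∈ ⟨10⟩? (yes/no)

yes

⟨10⟩ has order 3; its elements mod 37 are {1, 10, 26}.
1 is in this set.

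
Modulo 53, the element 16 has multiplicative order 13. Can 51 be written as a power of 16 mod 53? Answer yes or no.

no

51 ∈ ⟨16⟩ iff 51^13 ≡ 1 (mod 53), since |⟨16⟩| = 13.
51^13 mod 53 = 23.
Since 23 ≠ 1, 51 does not lie in the subgroup.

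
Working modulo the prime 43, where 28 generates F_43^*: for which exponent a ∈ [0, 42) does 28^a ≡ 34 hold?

13

Successive powers of 28 modulo 43:
  28^0=1  28^1=28  28^2=10  28^3=22  28^4=14  28^5=5
  28^6=11  28^7=7  28^8=24  28^9=27  28^10=25  28^11=12
  28^12=35  28^13=34
So 28^13 ≡ 34 (mod 43), giving a = 13.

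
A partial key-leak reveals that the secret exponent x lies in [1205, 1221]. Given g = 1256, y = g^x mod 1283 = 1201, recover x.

1213

Compute 1256^1205 mod 1283 = 61, then multiply by 1256 repeatedly:
  1256^1205=61  1256^1206=919  1256^1207=847  1256^1208=225  1256^1209=340
  1256^1210=1084  1256^1211=241  1256^1212=1191  1256^1213=1201
Found 1201 at exponent 1213.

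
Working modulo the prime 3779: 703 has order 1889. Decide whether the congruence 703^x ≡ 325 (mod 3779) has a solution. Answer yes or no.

yes

325 ∈ ⟨703⟩ iff 325^1889 ≡ 1 (mod 3779), since |⟨703⟩| = 1889.
325^1889 mod 3779 = 1.
Since 1 = 1, 325 lies in the subgroup.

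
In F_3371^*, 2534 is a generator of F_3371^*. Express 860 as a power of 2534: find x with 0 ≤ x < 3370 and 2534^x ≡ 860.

313

Baby-step giant-step with m = ceil(sqrt(3370)) = 59.
Baby table (2534^j mod 3371 for j=0..58):
  0:1  1:2534  2:2772  3:2455  4:1475  5:2582  6:3048  7:671
  8:1330  9:2591  10:2257  11:2022  12:3199  13:2382  14:1898  15:2486
  16:2496  17:868  18:1620  19:2573  20:468  21:2691  22:2832  23:2800
  24:2616  25:1558  26:531  27:525  28:2176  29:2399  30:1153  31:2416
  32:408  33:2346  34:1691  35:453  36:1762  37:1704  38:3056  39:717
  40:3280  41:2005  42:573  43:2452  44:615  45:1008  46:2425  47:2988
  48:326  49:189  50:244  51:1403  52:2168  53:2353  54:2574  55:3002
  56:2092  57:1916  58:904
Giant step factor: 2534^(-59) ≡ 810 (mod 3371).
Scan 860·810^i mod 3371 for i = 0, 1, …:
  i=0: 860   i=1: 2174   i=2: 1278   i=3: 283
  i=4: 2   i=5: 1620
Match at i=5, j=18: x = 5·59 + 18 = 313.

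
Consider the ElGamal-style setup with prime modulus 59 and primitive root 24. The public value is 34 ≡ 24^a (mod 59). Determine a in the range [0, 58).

15

Baby-step giant-step with m = ceil(sqrt(58)) = 8.
Baby table (24^j mod 59 for j=0..7):
  0:1  1:24  2:45  3:18  4:19  5:43  6:29  7:47
Giant step factor: 24^(-8) ≡ 17 (mod 59).
Scan 34·17^i mod 59 for i = 0, 1, …:
  i=0: 34   i=1: 47
Match at i=1, j=7: a = 1·8 + 7 = 15.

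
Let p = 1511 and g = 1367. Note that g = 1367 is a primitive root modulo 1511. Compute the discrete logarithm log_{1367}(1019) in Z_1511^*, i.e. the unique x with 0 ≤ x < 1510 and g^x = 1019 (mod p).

1086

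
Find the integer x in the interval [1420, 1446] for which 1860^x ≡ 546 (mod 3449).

1430

Compute 1860^1420 mod 3449 = 3318, then multiply by 1860 repeatedly:
  1860^1420=3318  1860^1421=1219  1860^1422=1347  1860^1423=1446  1860^1424=2789
  1860^1425=244  1860^1426=2021  1860^1427=3099  1860^1428=861  1860^1429=1124
  1860^1430=546
Found 546 at exponent 1430.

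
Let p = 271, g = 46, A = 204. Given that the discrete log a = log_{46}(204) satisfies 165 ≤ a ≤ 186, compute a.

181

Compute 46^165 mod 271 = 93, then multiply by 46 repeatedly:
  46^165=93  46^166=213  46^167=42  46^168=35  46^169=255
  46^170=77  46^171=19  46^172=61  46^173=96  46^174=80
  46^175=157  46^176=176  46^177=237  46^178=62  46^179=142
  46^180=28  46^181=204
Found 204 at exponent 181.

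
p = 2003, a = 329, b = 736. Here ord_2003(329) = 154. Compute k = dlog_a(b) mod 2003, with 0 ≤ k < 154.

28

Baby-step giant-step with m = ceil(sqrt(154)) = 13.
Baby table (329^j mod 2003 for j=0..12):
  0:1  1:329  2:79  3:1955  4:232  5:214  6:301  7:882
  8:1746  9:1576  10:1730  11:318  12:466
Giant step factor: 329^(-13) ≡ 1363 (mod 2003).
Scan 736·1363^i mod 2003 for i = 0, 1, …:
  i=0: 736   i=1: 1668   i=2: 79
Match at i=2, j=2: k = 2·13 + 2 = 28.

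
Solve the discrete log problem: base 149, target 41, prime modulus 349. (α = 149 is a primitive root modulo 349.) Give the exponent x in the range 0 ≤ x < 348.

Baby-step giant-step with m = ceil(sqrt(348)) = 19.
Baby table (149^j mod 349 for j=0..18):
  0:1  1:149  2:214  3:127  4:77  5:305  6:75  7:7
  8:345  9:102  10:191  11:190  12:41  13:176  14:49  15:321
  16:16  17:290  18:283
Giant step factor: 149^(-19) ≡ 197 (mod 349).
Scan 41·197^i mod 349 for i = 0, 1, …:
  i=0: 41
Match at i=0, j=12: x = 0·19 + 12 = 12.

12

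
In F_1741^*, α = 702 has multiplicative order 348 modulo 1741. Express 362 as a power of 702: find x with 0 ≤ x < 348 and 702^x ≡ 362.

Baby-step giant-step with m = ceil(sqrt(348)) = 19.
Baby table (702^j mod 1741 for j=0..18):
  0:1  1:702  2:101  3:1262  4:1496  5:369  6:1370  7:708
  8:831  9:127  10:363  11:640  12:102  13:223  14:1597  15:1631
  16:1125  17:1077  18:460
Giant step factor: 702^(-19) ≡ 613 (mod 1741).
Scan 362·613^i mod 1741 for i = 0, 1, …:
  i=0: 362   i=1: 799   i=2: 566   i=3: 499
  i=4: 1212   i=5: 1290   i=6: 356   i=7: 603
  i=8: 547   i=9: 1039     …   i=17: 863
  i=18: 1496
Match at i=18, j=4: x = 18·19 + 4 = 346.

346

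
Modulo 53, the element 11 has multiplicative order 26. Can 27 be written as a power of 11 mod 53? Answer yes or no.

27 ∈ ⟨11⟩ iff 27^26 ≡ 1 (mod 53), since |⟨11⟩| = 26.
27^26 mod 53 = 52.
Since 52 ≠ 1, 27 does not lie in the subgroup.

no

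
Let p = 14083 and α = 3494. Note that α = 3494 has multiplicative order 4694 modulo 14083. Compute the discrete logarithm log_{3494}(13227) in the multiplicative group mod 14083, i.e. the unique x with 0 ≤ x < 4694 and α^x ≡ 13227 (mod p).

1932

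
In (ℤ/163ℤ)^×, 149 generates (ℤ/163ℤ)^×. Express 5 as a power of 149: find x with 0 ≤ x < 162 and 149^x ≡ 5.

Successive powers of 149 modulo 163:
  149^0=1  149^1=149  149^2=33  149^3=27  149^4=111  149^5=76
  149^6=77  149^7=63  149^8=96  149^9=123  149^10=71  149^11=147
  149^12=61  149^13=124  149^14=57  149^15=17  149^16=88  149^17=72
  149^18=133  149^19=94  149^20=151  149^21=5
So 149^21 ≡ 5 (mod 163), giving x = 21.

21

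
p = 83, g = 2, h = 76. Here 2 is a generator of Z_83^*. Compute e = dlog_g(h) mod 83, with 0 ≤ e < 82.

49

Baby-step giant-step with m = ceil(sqrt(82)) = 10.
Baby table (2^j mod 83 for j=0..9):
  0:1  1:2  2:4  3:8  4:16  5:32  6:64  7:45
  8:7  9:14
Giant step factor: 2^(-10) ≡ 3 (mod 83).
Scan 76·3^i mod 83 for i = 0, 1, …:
  i=0: 76   i=1: 62   i=2: 20   i=3: 60
  i=4: 14
Match at i=4, j=9: e = 4·10 + 9 = 49.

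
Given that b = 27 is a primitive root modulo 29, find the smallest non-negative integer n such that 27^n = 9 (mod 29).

10

Successive powers of 27 modulo 29:
  27^0=1  27^1=27  27^2=4  27^3=21  27^4=16  27^5=26
  27^6=6  27^7=17  27^8=24  27^9=10  27^10=9
So 27^10 ≡ 9 (mod 29), giving n = 10.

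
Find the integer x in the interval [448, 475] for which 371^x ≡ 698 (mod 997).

462

Compute 371^448 mod 997 = 920, then multiply by 371 repeatedly:
  371^448=920  371^449=346  371^450=750  371^451=87  371^452=373
  371^453=797  371^454=575  371^455=964  371^456=718  371^457=179
  371^458=607  371^459=872  371^460=484  371^461=104  371^462=698
Found 698 at exponent 462.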